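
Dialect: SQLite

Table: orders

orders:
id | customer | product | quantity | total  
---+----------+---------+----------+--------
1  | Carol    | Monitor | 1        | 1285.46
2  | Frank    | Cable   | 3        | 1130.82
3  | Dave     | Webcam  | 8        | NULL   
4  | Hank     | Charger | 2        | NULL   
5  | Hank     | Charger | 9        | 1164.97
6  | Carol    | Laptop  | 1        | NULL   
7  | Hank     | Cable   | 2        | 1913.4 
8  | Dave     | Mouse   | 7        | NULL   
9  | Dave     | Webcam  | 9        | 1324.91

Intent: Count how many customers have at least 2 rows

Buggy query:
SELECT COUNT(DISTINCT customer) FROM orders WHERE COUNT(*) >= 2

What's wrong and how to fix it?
Bug: WHERE filters individual rows, not groups, so a group-level COUNT is invalid there

Fix: Group first with HAVING COUNT(*) >= 2, then COUNT the resulting groups

Corrected query:
SELECT COUNT(*) FROM (SELECT customer FROM orders GROUP BY customer HAVING COUNT(*) >= 2)

Result:
COUNT(*)
--------
3       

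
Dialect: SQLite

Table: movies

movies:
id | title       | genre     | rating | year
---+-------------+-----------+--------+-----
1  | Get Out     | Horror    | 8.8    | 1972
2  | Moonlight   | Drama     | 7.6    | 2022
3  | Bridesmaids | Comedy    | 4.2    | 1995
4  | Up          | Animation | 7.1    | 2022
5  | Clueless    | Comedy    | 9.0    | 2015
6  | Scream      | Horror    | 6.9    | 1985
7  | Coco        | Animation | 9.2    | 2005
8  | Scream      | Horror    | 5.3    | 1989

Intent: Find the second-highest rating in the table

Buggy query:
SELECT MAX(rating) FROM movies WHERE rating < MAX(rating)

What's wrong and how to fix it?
Bug: The inner MAX is an aggregate inside WHERE, which is not allowed

Fix: Compute the overall MAX in a subquery, then take MAX of rows below it

Corrected query:
SELECT MAX(rating) FROM movies WHERE rating < (SELECT MAX(rating) FROM movies)

Result:
MAX(rating)
-----------
9          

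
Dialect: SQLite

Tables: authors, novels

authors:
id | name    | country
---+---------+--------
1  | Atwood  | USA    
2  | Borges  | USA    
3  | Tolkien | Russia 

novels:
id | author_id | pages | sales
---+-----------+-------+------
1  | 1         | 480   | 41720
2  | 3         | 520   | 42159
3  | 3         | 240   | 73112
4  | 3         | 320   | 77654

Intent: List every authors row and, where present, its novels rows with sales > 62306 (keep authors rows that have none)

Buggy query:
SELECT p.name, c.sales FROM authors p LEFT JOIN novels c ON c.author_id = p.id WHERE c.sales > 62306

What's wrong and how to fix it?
Bug: A WHERE condition on the right-hand table after LEFT JOIN drops unmatched parents

Fix: Put 'c.sales > 62306' in the JOIN's ON clause instead of WHERE

Corrected query:
SELECT p.name, c.sales FROM authors p LEFT JOIN novels c ON c.author_id = p.id AND c.sales > 62306

Result:
name    | sales
--------+------
Atwood  | NULL 
Borges  | NULL 
Tolkien | 73112
Tolkien | 77654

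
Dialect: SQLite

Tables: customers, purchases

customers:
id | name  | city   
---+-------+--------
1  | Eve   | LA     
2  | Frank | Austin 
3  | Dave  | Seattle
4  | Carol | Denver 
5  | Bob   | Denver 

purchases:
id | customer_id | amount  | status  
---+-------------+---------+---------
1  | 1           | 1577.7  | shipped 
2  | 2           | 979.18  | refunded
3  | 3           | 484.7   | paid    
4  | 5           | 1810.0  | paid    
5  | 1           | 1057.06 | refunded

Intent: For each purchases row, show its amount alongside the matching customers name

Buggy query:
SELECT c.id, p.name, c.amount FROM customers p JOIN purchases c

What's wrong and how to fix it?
Bug: Missing join condition: each purchases row is matched to all customers rows instead of just its own

Fix: Specify the join condition linking the foreign key to the parent id

Corrected query:
SELECT c.id, p.name, c.amount FROM customers p JOIN purchases c ON c.customer_id = p.id

Result:
id | name  | amount 
---+-------+--------
1  | Eve   | 1577.7 
2  | Frank | 979.18 
3  | Dave  | 484.7  
4  | Bob   | 1810   
5  | Eve   | 1057.06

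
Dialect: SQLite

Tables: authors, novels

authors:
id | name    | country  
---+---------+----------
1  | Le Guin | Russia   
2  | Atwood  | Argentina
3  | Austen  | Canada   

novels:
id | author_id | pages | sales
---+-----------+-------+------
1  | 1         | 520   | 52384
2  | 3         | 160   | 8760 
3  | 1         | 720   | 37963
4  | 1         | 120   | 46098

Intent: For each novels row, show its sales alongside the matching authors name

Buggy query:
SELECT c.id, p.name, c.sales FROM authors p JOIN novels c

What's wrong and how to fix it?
Bug: JOIN with no ON clause produces a cartesian product; every novels row pairs with every authors row

Fix: Add ON c.author_id = p.id to the JOIN

Corrected query:
SELECT c.id, p.name, c.sales FROM authors p JOIN novels c ON c.author_id = p.id

Result:
id | name    | sales
---+---------+------
1  | Le Guin | 52384
2  | Austen  | 8760 
3  | Le Guin | 37963
4  | Le Guin | 46098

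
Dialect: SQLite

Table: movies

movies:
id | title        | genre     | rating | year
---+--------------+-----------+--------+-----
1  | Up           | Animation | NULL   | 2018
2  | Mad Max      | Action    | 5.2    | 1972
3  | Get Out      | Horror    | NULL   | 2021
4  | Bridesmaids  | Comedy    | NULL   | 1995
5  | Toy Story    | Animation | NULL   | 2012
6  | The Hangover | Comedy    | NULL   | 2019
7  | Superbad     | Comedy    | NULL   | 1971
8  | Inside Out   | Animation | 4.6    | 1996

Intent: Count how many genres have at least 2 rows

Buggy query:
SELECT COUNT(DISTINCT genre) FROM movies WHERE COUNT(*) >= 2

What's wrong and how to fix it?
Bug: COUNT(*) cannot appear in WHERE; the per-group count doesn't exist yet

Fix: Use a subquery that GROUPs and filters with HAVING, then count its rows

Corrected query:
SELECT COUNT(*) FROM (SELECT genre FROM movies GROUP BY genre HAVING COUNT(*) >= 2)

Result:
COUNT(*)
--------
2       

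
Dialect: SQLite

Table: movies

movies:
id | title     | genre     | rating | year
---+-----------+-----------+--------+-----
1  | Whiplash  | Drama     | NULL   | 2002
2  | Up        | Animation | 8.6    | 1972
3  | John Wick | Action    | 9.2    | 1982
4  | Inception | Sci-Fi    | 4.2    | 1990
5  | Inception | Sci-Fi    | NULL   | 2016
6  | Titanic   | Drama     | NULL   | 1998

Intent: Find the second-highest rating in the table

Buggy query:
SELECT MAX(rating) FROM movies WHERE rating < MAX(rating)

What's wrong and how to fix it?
Bug: MAX(rating) on the right of the comparison is an aggregate-in-WHERE error

Fix: Put the inner MAX in a scalar subquery

Corrected query:
SELECT MAX(rating) FROM movies WHERE rating < (SELECT MAX(rating) FROM movies)

Result:
MAX(rating)
-----------
8.6        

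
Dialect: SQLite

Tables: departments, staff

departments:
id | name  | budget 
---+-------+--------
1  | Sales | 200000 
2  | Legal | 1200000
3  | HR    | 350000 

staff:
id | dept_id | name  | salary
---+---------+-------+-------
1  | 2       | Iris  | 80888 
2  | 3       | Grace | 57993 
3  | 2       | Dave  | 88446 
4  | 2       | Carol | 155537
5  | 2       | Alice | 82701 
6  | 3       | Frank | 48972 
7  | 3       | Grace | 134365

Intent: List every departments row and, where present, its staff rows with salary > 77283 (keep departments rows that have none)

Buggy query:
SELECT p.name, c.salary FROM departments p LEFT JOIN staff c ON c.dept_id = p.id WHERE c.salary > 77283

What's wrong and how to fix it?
Bug: Filtering c.salary in WHERE discards the NULL rows produced by LEFT JOIN, turning it into an inner join

Fix: Move the right-table condition into the ON clause so unmatched parents are kept

Corrected query:
SELECT p.name, c.salary FROM departments p LEFT JOIN staff c ON c.dept_id = p.id AND c.salary > 77283

Result:
name  | salary
------+-------
Sales | NULL  
Legal | 80888 
Legal | 82701 
Legal | 88446 
Legal | 155537
HR    | 134365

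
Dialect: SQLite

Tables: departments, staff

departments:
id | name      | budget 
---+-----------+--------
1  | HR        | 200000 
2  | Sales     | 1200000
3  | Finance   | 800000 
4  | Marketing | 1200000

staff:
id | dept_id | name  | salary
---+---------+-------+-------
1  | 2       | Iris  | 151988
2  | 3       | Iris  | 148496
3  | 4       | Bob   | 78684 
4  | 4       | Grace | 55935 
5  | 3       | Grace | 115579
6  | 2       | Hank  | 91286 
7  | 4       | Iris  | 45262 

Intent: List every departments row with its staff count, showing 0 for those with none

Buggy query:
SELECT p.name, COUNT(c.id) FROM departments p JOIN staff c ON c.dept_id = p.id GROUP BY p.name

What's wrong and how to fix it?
Bug: INNER JOIN drops departments rows that have no matching staff rows

Fix: Switch to LEFT JOIN to retain unmatched parent rows

Corrected query:
SELECT p.name, COUNT(c.id) FROM departments p LEFT JOIN staff c ON c.dept_id = p.id GROUP BY p.name

Result:
name      | COUNT(c.id)
----------+------------
Finance   | 2          
HR        | 0          
Marketing | 3          
Sales     | 2          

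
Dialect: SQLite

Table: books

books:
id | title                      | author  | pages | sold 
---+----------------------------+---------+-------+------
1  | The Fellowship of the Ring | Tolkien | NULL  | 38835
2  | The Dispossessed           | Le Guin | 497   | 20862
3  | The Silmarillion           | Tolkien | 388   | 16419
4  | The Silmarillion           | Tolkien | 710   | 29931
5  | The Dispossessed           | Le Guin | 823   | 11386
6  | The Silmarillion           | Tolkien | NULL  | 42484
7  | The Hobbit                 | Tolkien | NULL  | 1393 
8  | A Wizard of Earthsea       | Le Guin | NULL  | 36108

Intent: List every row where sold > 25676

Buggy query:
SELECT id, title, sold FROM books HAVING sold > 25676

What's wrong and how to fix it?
Bug: This is a non-aggregate query (no GROUP BY, no aggregates), so in SQLite the HAVING clause is invalid here; a row-level condition belongs in WHERE

Fix: Replace HAVING with WHERE since the condition applies to individual rows

Corrected query:
SELECT id, title, sold FROM books WHERE sold > 25676

Result:
id | title                      | sold 
---+----------------------------+------
1  | The Fellowship of the Ring | 38835
4  | The Silmarillion           | 29931
6  | The Silmarillion           | 42484
8  | A Wizard of Earthsea       | 36108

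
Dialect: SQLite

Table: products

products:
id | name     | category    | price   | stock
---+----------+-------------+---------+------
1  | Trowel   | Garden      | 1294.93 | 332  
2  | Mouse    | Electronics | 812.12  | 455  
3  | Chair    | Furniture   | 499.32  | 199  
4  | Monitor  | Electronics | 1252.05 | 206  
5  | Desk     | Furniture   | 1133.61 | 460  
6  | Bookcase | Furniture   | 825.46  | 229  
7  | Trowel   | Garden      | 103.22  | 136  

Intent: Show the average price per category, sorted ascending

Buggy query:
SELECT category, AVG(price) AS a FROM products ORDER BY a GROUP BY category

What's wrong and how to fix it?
Bug: GROUP BY must precede ORDER BY

Fix: Reorder: SELECT … FROM … GROUP BY … ORDER BY …

Corrected query:
SELECT category, AVG(price) AS a FROM products GROUP BY category ORDER BY a

Result:
category    | a         
------------+-----------
Garden      | 699.075   
Furniture   | 819.463333
Electronics | 1032.085  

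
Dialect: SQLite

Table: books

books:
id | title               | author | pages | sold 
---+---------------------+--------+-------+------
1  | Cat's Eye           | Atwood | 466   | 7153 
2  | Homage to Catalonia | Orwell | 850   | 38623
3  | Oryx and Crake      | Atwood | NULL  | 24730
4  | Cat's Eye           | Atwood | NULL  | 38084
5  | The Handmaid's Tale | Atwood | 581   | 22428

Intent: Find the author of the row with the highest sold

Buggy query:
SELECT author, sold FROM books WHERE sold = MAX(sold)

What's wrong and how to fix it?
Bug: WHERE is evaluated per row; an aggregate over the whole table isn't defined there

Fix: Use a subquery: WHERE sold = (SELECT MAX(sold) FROM books)

Corrected query:
SELECT author, sold FROM books WHERE sold = (SELECT MAX(sold) FROM books)

Result:
author | sold 
-------+------
Orwell | 38623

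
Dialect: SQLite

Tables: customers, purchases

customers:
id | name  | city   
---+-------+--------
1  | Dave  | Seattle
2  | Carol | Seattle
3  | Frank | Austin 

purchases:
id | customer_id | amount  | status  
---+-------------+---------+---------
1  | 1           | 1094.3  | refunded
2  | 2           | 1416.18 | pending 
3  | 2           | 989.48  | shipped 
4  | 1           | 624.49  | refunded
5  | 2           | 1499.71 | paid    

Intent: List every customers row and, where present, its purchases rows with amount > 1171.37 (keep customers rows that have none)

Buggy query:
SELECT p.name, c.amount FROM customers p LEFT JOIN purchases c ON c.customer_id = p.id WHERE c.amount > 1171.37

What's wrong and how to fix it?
Bug: A WHERE condition on the right-hand table after LEFT JOIN drops unmatched parents

Fix: Move the right-table condition into the ON clause so unmatched parents are kept

Corrected query:
SELECT p.name, c.amount FROM customers p LEFT JOIN purchases c ON c.customer_id = p.id AND c.amount > 1171.37

Result:
name  | amount 
------+--------
Dave  | NULL   
Carol | 1416.18
Carol | 1499.71
Frank | NULL   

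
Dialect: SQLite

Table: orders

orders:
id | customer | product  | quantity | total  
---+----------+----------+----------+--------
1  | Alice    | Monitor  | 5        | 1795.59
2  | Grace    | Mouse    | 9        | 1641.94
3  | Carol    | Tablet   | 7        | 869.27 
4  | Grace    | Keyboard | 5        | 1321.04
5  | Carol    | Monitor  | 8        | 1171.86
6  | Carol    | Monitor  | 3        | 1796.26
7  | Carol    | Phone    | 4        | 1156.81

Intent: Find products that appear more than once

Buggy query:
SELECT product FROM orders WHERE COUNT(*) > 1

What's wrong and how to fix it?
Bug: COUNT(*) is an aggregate and cannot be used in WHERE

Fix: Group first, then use HAVING for the count condition

Corrected query:
SELECT product FROM orders GROUP BY product HAVING COUNT(*) > 1

Result:
product
-------
Monitor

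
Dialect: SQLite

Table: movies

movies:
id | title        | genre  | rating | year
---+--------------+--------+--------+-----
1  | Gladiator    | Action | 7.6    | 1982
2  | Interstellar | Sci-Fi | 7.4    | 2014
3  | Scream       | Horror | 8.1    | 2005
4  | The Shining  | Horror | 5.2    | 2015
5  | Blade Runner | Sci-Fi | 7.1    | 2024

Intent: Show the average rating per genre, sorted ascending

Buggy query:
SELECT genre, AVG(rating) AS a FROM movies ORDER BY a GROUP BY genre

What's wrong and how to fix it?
Bug: GROUP BY must precede ORDER BY

Fix: Reorder: SELECT … FROM … GROUP BY … ORDER BY …

Corrected query:
SELECT genre, AVG(rating) AS a FROM movies GROUP BY genre ORDER BY a

Result:
genre  | a   
-------+-----
Horror | 6.65
Sci-Fi | 7.25
Action | 7.6 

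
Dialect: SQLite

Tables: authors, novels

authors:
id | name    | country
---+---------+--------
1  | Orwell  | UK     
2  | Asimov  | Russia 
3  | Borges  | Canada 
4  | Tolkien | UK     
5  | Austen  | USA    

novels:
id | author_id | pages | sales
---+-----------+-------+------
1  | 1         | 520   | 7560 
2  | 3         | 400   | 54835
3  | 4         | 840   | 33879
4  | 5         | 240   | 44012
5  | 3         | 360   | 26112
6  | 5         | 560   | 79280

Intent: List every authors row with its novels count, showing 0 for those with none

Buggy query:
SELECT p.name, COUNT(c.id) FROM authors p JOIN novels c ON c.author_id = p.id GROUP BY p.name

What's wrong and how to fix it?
Bug: INNER JOIN drops authors rows that have no matching novels rows

Fix: Switch to LEFT JOIN to retain unmatched parent rows

Corrected query:
SELECT p.name, COUNT(c.id) FROM authors p LEFT JOIN novels c ON c.author_id = p.id GROUP BY p.name

Result:
name    | COUNT(c.id)
--------+------------
Asimov  | 0          
Austen  | 2          
Borges  | 2          
Orwell  | 1          
Tolkien | 1          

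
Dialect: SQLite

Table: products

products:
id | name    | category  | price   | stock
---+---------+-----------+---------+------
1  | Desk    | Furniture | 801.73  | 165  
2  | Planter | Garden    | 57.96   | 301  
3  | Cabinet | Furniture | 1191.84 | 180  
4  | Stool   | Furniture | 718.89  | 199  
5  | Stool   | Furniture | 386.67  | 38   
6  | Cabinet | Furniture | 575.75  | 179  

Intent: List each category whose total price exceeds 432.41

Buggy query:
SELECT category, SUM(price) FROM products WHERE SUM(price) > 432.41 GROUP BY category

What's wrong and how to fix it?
Bug: Aggregate functions cannot appear in a WHERE clause

Fix: Move the aggregate condition to a HAVING clause

Corrected query:
SELECT category, SUM(price) FROM products GROUP BY category HAVING SUM(price) > 432.41

Result:
category  | SUM(price)
----------+-----------
Furniture | 3674.88   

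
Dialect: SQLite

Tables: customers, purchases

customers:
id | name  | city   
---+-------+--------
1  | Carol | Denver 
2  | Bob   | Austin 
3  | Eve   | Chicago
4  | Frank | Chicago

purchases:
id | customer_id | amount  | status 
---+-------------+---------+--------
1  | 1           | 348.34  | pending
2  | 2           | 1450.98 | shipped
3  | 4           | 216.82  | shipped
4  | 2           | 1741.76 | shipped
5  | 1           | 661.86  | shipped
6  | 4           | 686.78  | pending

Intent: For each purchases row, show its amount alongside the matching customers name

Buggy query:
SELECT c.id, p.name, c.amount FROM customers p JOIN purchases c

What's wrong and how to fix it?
Bug: Missing join condition: each purchases row is matched to all customers rows instead of just its own

Fix: Add ON c.customer_id = p.id to the JOIN

Corrected query:
SELECT c.id, p.name, c.amount FROM customers p JOIN purchases c ON c.customer_id = p.id

Result:
id | name  | amount 
---+-------+--------
1  | Carol | 348.34 
2  | Bob   | 1450.98
3  | Frank | 216.82 
4  | Bob   | 1741.76
5  | Carol | 661.86 
6  | Frank | 686.78 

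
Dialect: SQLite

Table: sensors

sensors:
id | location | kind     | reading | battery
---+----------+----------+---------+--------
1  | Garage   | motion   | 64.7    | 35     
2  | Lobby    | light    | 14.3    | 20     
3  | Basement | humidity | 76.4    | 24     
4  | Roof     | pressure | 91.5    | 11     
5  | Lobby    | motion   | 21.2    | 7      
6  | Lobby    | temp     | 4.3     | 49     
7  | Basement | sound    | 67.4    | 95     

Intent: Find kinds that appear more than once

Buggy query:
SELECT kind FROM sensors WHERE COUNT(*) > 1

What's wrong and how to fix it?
Bug: COUNT(*) is an aggregate and cannot be used in WHERE

Fix: GROUP BY kind, then filter groups with HAVING COUNT(*) > 1

Corrected query:
SELECT kind FROM sensors GROUP BY kind HAVING COUNT(*) > 1

Result:
kind  
------
motion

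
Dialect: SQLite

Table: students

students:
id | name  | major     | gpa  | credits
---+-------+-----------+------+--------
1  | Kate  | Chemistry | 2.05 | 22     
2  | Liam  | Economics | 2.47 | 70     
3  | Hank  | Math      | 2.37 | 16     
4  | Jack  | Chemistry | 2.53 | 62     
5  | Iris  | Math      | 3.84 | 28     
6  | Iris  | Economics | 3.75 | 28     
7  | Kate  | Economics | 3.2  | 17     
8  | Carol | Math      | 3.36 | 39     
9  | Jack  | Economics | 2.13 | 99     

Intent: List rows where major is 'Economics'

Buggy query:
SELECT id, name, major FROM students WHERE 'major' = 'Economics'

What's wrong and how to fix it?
Bug: Single quotes denote string literals in SQL; the column name is being compared as a constant string

Fix: Reference the column as major without single quotes

Corrected query:
SELECT id, name, major FROM students WHERE major = 'Economics'

Result:
id | name | major    
---+------+----------
2  | Liam | Economics
6  | Iris | Economics
7  | Kate | Economics
9  | Jack | Economics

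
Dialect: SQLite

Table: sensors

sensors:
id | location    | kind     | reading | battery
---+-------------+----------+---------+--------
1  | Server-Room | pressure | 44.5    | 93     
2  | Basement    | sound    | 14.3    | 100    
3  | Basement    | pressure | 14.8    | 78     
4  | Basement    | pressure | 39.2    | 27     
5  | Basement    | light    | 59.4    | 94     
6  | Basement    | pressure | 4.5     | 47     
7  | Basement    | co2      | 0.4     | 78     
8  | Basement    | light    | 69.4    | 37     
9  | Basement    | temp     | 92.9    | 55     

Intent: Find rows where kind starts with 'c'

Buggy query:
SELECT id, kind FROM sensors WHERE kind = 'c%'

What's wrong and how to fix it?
Bug: Wildcards only work with LIKE; '=' treats '%' as a literal character

Fix: Replace '=' with LIKE so 'c%' is treated as a pattern

Corrected query:
SELECT id, kind FROM sensors WHERE kind LIKE 'c%'

Result:
id | kind
---+-----
7  | co2 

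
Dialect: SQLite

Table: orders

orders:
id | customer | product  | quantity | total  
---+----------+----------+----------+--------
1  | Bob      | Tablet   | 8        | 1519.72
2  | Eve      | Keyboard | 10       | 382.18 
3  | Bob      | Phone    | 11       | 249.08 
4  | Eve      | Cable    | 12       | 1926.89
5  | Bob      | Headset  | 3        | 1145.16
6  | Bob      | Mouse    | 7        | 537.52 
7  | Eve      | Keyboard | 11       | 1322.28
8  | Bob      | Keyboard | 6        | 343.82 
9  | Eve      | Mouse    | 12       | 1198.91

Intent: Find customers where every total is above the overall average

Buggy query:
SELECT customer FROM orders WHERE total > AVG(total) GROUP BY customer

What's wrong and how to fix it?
Bug: WHERE evaluates per row before aggregation, so AVG() is unavailable

Fix: Compute the overall average in a scalar subquery and compare each group's MIN against it in HAVING

Corrected query:
SELECT customer FROM orders GROUP BY customer HAVING MIN(total) > (SELECT AVG(total) FROM orders)

Result:
(no rows)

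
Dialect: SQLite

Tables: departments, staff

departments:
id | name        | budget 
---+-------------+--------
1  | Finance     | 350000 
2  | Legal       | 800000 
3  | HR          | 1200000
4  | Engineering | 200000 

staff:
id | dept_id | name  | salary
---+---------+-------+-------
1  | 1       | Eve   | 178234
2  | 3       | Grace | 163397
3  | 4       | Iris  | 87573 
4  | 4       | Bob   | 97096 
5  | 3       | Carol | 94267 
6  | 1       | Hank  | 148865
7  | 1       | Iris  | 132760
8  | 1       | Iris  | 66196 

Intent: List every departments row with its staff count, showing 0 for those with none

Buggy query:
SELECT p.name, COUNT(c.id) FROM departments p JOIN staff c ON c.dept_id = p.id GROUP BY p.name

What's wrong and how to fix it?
Bug: INNER JOIN drops departments rows that have no matching staff rows

Fix: Switch to LEFT JOIN to retain unmatched parent rows

Corrected query:
SELECT p.name, COUNT(c.id) FROM departments p LEFT JOIN staff c ON c.dept_id = p.id GROUP BY p.name

Result:
name        | COUNT(c.id)
------------+------------
Engineering | 2          
Finance     | 4          
HR          | 2          
Legal       | 0          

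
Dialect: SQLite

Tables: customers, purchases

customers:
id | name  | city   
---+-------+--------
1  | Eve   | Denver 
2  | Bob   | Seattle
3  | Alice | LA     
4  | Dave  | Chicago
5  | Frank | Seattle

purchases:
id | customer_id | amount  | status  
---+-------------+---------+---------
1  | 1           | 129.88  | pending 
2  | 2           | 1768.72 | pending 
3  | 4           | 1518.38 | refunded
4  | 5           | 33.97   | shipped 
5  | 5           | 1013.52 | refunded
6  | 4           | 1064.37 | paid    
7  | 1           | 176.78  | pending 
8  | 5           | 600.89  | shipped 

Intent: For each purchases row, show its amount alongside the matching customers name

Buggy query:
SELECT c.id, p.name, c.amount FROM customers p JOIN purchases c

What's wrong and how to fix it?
Bug: Missing join condition: each purchases row is matched to all customers rows instead of just its own

Fix: Add ON c.customer_id = p.id to the JOIN

Corrected query:
SELECT c.id, p.name, c.amount FROM customers p JOIN purchases c ON c.customer_id = p.id

Result:
id | name  | amount 
---+-------+--------
1  | Eve   | 129.88 
2  | Bob   | 1768.72
3  | Dave  | 1518.38
4  | Frank | 33.97  
5  | Frank | 1013.52
6  | Dave  | 1064.37
7  | Eve   | 176.78 
8  | Frank | 600.89 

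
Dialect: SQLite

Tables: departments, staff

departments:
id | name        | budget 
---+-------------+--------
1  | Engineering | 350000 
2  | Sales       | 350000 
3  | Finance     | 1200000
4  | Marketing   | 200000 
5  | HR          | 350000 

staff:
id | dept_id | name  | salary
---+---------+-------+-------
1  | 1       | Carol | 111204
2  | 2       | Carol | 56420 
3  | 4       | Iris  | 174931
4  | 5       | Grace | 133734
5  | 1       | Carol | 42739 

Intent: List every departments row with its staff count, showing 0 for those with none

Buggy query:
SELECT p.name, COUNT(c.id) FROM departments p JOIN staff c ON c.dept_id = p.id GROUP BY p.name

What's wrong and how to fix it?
Bug: An inner join excludes parents with zero children

Fix: Switch to LEFT JOIN to retain unmatched parent rows

Corrected query:
SELECT p.name, COUNT(c.id) FROM departments p LEFT JOIN staff c ON c.dept_id = p.id GROUP BY p.name

Result:
name        | COUNT(c.id)
------------+------------
Engineering | 2          
Finance     | 0          
HR          | 1          
Marketing   | 1          
Sales       | 1          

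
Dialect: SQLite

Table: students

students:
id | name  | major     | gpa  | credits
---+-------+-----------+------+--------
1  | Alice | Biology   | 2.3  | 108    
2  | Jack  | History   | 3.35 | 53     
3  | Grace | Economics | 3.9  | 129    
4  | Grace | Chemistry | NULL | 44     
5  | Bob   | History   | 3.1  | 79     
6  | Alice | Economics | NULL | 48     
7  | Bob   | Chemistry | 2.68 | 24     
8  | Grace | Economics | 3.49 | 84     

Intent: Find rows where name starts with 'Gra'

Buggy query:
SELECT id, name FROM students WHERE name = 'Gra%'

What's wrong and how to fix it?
Bug: Wildcards only work with LIKE; '=' treats '%' as a literal character

Fix: Use LIKE for wildcard pattern matching

Corrected query:
SELECT id, name FROM students WHERE name LIKE 'Gra%'

Result:
id | name 
---+------
3  | Grace
4  | Grace
8  | Grace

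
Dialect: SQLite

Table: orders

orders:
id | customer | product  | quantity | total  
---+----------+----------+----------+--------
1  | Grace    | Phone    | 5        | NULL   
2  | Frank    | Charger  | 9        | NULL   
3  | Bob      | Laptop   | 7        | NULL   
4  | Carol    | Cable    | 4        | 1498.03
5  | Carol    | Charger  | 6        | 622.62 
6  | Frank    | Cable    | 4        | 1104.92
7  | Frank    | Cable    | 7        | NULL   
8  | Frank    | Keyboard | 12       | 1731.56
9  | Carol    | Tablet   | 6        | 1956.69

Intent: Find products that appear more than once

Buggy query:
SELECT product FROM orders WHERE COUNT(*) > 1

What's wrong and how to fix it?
Bug: WHERE can't reference COUNT(*); aggregates are computed after WHERE

Fix: Group first, then use HAVING for the count condition

Corrected query:
SELECT product FROM orders GROUP BY product HAVING COUNT(*) > 1

Result:
product
-------
Cable  
Charger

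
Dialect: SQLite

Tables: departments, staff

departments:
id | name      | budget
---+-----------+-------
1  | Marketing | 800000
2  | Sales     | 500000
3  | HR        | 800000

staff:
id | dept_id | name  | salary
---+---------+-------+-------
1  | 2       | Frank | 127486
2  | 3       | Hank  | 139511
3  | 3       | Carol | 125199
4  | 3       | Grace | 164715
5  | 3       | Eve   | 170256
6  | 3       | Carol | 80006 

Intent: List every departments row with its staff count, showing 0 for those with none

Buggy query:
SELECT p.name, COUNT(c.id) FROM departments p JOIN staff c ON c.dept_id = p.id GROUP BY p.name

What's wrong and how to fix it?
Bug: INNER JOIN drops departments rows that have no matching staff rows

Fix: Switch to LEFT JOIN to retain unmatched parent rows

Corrected query:
SELECT p.name, COUNT(c.id) FROM departments p LEFT JOIN staff c ON c.dept_id = p.id GROUP BY p.name

Result:
name      | COUNT(c.id)
----------+------------
HR        | 5          
Marketing | 0          
Sales     | 1          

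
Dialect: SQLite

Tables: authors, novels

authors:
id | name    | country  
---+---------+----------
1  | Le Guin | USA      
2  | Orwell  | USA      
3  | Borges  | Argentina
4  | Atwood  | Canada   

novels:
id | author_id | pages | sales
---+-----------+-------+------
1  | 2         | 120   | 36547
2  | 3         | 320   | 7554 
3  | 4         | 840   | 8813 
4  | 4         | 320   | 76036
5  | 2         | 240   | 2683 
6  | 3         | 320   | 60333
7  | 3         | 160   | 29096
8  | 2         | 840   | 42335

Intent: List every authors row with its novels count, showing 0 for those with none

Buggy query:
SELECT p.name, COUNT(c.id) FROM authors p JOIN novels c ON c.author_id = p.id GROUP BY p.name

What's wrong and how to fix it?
Bug: INNER JOIN drops authors rows that have no matching novels rows

Fix: Switch to LEFT JOIN to retain unmatched parent rows

Corrected query:
SELECT p.name, COUNT(c.id) FROM authors p LEFT JOIN novels c ON c.author_id = p.id GROUP BY p.name

Result:
name    | COUNT(c.id)
--------+------------
Atwood  | 2          
Borges  | 3          
Le Guin | 0          
Orwell  | 3          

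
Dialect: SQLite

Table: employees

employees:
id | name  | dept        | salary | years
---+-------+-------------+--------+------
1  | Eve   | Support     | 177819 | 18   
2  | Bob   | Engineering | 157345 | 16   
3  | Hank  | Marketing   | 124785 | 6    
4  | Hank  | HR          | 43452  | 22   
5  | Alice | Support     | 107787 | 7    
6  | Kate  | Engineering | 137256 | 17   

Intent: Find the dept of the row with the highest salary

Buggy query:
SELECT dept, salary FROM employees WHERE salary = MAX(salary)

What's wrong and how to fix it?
Bug: WHERE is evaluated per row; an aggregate over the whole table isn't defined there

Fix: Wrap MAX in a scalar subquery so WHERE compares against a single value

Corrected query:
SELECT dept, salary FROM employees WHERE salary = (SELECT MAX(salary) FROM employees)

Result:
dept    | salary
--------+-------
Support | 177819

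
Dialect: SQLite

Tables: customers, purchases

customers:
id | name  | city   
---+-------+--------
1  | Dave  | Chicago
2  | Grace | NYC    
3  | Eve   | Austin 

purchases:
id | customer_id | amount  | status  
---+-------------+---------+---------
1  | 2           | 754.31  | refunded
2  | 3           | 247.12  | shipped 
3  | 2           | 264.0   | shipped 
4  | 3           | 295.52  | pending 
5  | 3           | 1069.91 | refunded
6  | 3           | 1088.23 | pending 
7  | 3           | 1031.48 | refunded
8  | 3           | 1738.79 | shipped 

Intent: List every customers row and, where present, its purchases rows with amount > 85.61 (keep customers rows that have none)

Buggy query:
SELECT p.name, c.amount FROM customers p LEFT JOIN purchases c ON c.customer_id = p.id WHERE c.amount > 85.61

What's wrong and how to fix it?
Bug: A WHERE condition on the right-hand table after LEFT JOIN drops unmatched parents

Fix: Put 'c.amount > 85.61' in the JOIN's ON clause instead of WHERE

Corrected query:
SELECT p.name, c.amount FROM customers p LEFT JOIN purchases c ON c.customer_id = p.id AND c.amount > 85.61

Result:
name  | amount 
------+--------
Dave  | NULL   
Grace | 264    
Grace | 754.31 
Eve   | 247.12 
Eve   | 295.52 
Eve   | 1031.48
Eve   | 1069.91
Eve   | 1088.23
Eve   | 1738.79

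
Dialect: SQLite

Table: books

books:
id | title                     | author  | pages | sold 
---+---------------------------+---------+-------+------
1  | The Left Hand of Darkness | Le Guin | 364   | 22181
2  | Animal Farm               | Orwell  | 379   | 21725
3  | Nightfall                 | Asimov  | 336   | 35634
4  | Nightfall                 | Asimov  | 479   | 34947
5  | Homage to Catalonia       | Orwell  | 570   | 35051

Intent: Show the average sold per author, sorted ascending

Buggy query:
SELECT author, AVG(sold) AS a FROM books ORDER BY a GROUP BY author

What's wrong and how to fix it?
Bug: GROUP BY must precede ORDER BY

Fix: Reorder: SELECT … FROM … GROUP BY … ORDER BY …

Corrected query:
SELECT author, AVG(sold) AS a FROM books GROUP BY author ORDER BY a

Result:
author  | a      
--------+--------
Le Guin | 22181  
Orwell  | 28388  
Asimov  | 35290.5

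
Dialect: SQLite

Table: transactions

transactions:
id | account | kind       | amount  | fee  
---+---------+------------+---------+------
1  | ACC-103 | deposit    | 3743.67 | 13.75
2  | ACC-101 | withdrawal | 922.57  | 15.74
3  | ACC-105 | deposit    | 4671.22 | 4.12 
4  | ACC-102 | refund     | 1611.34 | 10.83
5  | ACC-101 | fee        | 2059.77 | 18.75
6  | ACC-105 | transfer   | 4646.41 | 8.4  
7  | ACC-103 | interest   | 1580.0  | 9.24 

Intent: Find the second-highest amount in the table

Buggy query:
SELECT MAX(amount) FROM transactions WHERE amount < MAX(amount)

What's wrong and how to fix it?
Bug: The inner MAX is an aggregate inside WHERE, which is not allowed

Fix: Put the inner MAX in a scalar subquery

Corrected query:
SELECT MAX(amount) FROM transactions WHERE amount < (SELECT MAX(amount) FROM transactions)

Result:
MAX(amount)
-----------
4646.41    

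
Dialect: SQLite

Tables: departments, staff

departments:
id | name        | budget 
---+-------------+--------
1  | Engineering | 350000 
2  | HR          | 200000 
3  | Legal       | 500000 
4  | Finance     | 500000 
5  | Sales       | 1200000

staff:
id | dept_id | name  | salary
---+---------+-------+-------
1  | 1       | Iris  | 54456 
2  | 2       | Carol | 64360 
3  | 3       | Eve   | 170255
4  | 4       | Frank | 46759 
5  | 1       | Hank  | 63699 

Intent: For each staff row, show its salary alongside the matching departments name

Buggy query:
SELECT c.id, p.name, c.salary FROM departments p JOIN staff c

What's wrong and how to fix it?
Bug: Missing join condition: each staff row is matched to all departments rows instead of just its own

Fix: Add ON c.dept_id = p.id to the JOIN

Corrected query:
SELECT c.id, p.name, c.salary FROM departments p JOIN staff c ON c.dept_id = p.id

Result:
id | name        | salary
---+-------------+-------
1  | Engineering | 54456 
2  | HR          | 64360 
3  | Legal       | 170255
4  | Finance     | 46759 
5  | Engineering | 63699 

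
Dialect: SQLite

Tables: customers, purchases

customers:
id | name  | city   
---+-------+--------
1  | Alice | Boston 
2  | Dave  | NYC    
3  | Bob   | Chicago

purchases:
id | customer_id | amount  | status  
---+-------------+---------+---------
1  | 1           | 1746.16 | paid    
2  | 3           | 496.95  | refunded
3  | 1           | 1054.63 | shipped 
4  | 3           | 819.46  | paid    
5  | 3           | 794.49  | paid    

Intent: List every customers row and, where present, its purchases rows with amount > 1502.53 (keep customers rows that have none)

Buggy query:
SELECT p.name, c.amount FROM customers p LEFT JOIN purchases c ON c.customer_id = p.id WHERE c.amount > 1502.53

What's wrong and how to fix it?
Bug: A WHERE condition on the right-hand table after LEFT JOIN drops unmatched parents

Fix: Put 'c.amount > 1502.53' in the JOIN's ON clause instead of WHERE

Corrected query:
SELECT p.name, c.amount FROM customers p LEFT JOIN purchases c ON c.customer_id = p.id AND c.amount > 1502.53

Result:
name  | amount 
------+--------
Alice | 1746.16
Dave  | NULL   
Bob   | NULL   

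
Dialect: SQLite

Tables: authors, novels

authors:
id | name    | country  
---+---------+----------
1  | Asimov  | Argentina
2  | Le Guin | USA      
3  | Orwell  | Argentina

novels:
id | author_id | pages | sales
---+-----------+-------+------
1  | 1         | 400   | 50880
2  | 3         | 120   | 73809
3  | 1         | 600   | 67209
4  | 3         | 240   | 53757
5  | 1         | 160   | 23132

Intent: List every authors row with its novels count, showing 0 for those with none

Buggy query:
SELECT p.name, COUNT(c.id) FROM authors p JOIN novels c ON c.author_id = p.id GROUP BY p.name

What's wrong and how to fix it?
Bug: INNER JOIN drops authors rows that have no matching novels rows

Fix: Switch to LEFT JOIN to retain unmatched parent rows

Corrected query:
SELECT p.name, COUNT(c.id) FROM authors p LEFT JOIN novels c ON c.author_id = p.id GROUP BY p.name

Result:
name    | COUNT(c.id)
--------+------------
Asimov  | 3          
Le Guin | 0          
Orwell  | 2          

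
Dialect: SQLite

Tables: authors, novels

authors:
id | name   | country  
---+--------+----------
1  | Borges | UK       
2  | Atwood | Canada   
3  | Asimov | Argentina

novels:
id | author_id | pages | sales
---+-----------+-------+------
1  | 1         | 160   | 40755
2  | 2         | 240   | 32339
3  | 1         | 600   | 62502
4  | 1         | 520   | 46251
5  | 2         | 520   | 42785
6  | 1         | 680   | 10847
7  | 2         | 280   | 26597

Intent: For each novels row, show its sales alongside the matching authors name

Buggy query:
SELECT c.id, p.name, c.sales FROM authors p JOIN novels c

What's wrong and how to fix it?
Bug: JOIN with no ON clause produces a cartesian product; every novels row pairs with every authors row

Fix: Add ON c.author_id = p.id to the JOIN

Corrected query:
SELECT c.id, p.name, c.sales FROM authors p JOIN novels c ON c.author_id = p.id

Result:
id | name   | sales
---+--------+------
1  | Borges | 40755
2  | Atwood | 32339
3  | Borges | 62502
4  | Borges | 46251
5  | Atwood | 42785
6  | Borges | 10847
7  | Atwood | 26597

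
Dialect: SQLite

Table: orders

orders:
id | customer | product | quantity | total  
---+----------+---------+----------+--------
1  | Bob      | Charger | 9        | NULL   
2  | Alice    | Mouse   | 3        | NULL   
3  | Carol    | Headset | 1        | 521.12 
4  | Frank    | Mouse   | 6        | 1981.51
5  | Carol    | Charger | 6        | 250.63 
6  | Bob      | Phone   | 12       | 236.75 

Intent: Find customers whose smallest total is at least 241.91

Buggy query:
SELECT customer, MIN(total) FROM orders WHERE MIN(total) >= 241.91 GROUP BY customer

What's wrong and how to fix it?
Bug: Aggregates like MIN are computed per group after WHERE runs

Fix: Replace WHERE with HAVING after the GROUP BY

Corrected query:
SELECT customer, MIN(total) FROM orders GROUP BY customer HAVING MIN(total) >= 241.91

Result:
customer | MIN(total)
---------+-----------
Carol    | 250.63    
Frank    | 1981.51   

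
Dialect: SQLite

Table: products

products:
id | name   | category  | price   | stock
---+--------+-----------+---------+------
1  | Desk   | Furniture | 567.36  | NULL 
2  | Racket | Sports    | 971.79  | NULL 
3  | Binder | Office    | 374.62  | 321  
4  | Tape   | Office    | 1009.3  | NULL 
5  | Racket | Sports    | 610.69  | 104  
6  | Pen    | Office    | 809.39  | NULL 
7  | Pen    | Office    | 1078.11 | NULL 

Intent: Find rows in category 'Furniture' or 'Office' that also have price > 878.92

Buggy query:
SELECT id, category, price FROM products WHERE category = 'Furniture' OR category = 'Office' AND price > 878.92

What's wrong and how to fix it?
Bug: Without parentheses, AND is evaluated before OR, so the price filter only applies to the 'Office' branch

Fix: Add parentheses around the OR so the AND applies to both alternatives

Corrected query:
SELECT id, category, price FROM products WHERE (category = 'Furniture' OR category = 'Office') AND price > 878.92

Result:
id | category | price  
---+----------+--------
4  | Office   | 1009.3 
7  | Office   | 1078.11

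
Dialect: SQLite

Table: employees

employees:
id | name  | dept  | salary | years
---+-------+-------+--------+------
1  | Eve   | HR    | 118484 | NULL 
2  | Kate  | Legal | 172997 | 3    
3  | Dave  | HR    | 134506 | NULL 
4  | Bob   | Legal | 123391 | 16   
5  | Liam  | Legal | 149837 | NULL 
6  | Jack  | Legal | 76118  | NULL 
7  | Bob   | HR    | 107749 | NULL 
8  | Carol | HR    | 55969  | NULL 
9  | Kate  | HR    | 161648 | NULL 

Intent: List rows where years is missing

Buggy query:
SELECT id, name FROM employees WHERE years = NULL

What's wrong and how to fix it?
Bug: Comparing to NULL with '=' never matches; NULL = NULL is unknown, not true

Fix: Replace '= NULL' with 'IS NULL'

Corrected query:
SELECT id, name FROM employees WHERE years IS NULL

Result:
id | name 
---+------
1  | Eve  
3  | Dave 
5  | Liam 
6  | Jack 
7  | Bob  
8  | Carol
9  | Kate 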